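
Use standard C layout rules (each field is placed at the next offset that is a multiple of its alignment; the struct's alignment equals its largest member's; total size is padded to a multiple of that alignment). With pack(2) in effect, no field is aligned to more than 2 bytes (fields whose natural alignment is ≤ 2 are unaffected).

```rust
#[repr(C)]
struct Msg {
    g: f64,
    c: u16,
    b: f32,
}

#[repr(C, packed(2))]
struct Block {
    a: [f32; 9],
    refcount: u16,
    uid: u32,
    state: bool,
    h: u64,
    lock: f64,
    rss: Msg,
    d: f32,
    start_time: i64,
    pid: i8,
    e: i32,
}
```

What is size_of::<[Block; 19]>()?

Msg: 0..8  g  (8B, 8-aligned); 8..10  c  (2B, 2-aligned); 10..12  -- padding (2B); 12..16  b  (4B, 4-aligned); sizeof = 16, alignof = 8
0..36  a  (36B, 2-aligned)
36..38  refcount  (2B, 2-aligned)
38..42  uid  (4B, 2-aligned)
42..43  state  (1B, 1-aligned)
43..44  -- padding (1B)
44..52  h  (8B, 2-aligned)
52..60  lock  (8B, 2-aligned)
60..76  rss  (16B, 2-aligned)
76..80  d  (4B, 2-aligned)
80..88  start_time  (8B, 2-aligned)
88..89  pid  (1B, 1-aligned)
89..90  -- padding (1B)
90..94  e  (4B, 2-aligned)
sizeof = 94, alignof = 2
array of 19: 19 × 94 = 1786

1786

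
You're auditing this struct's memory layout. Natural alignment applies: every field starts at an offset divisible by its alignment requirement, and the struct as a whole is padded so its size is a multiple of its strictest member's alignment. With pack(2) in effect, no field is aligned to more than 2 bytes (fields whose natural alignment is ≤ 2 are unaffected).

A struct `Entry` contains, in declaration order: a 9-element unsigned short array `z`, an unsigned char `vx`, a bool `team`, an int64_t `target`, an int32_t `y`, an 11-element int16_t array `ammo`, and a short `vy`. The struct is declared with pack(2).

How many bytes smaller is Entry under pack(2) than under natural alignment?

natural layout:
  z at 0 (size 18, align 2) → ends 18
  vx at 18 (size 1, align 1) → ends 19
  team at 19 (size 1, align 1) → ends 20
  pad 4 to align 8 for target
  target at 24 (size 8, align 8) → ends 32
  y at 32 (size 4, align 4) → ends 36
  ammo at 36 (size 22, align 2) → ends 58
  vy at 58 (size 2, align 2) → ends 60
  tail pad 4 to reach multiple of 8
  total 64 bytes, alignment 8
packed(2) layout:
  z at 0 (size 18, align 2) → ends 18
  vx at 18 (size 1, align 1) → ends 19
  team at 19 (size 1, align 1) → ends 20
  target at 20 (size 8, align 2) → ends 28
  y at 28 (size 4, align 2) → ends 32
  ammo at 32 (size 22, align 2) → ends 54
  vy at 54 (size 2, align 2) → ends 56
  total 56 bytes, alignment 2
64 − 56 = 8

8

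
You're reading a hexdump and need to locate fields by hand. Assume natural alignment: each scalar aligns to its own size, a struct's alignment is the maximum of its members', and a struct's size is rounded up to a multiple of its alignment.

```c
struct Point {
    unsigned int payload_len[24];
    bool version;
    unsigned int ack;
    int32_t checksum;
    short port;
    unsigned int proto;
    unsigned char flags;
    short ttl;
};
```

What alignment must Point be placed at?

4

member alignments: payload_len=4, version=1, ack=4, checksum=4, port=2, proto=4, flags=1, ttl=2
max = 4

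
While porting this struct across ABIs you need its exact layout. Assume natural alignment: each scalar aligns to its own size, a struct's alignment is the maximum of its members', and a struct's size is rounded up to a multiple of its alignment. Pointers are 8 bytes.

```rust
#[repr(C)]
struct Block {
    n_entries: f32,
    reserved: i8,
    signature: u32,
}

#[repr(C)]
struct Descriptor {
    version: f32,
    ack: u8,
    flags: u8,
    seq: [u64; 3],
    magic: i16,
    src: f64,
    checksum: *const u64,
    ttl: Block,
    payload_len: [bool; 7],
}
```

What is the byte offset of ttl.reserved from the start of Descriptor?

60

Block: @0: n_entries [4B, align 4] → 4; @4: reserved [1B, align 1] → 5; +3 pad (align 4); @8: signature [4B, align 4] → 12; size 12, align 4
@0: version [4B, align 4] → 4
@4: ack [1B, align 1] → 5
@5: flags [1B, align 1] → 6
+2 pad (align 8)
@8: seq [24B, align 8] → 32
@32: magic [2B, align 2] → 34
+6 pad (align 8)
@40: src [8B, align 8] → 48
@48: checksum [8B, align 8] → 56
@56: ttl [12B, align 4] → 68
within Block: reserved at 4
56 + 4 = 60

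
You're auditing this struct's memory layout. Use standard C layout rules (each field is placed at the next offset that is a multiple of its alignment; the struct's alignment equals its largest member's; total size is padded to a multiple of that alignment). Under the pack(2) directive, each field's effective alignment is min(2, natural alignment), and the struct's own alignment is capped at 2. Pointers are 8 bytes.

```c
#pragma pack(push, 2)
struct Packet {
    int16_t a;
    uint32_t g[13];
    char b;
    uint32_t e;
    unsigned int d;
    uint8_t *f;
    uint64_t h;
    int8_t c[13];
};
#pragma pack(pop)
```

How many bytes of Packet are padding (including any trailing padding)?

0..2  a  (2B, 2-aligned)
2..54  g  (52B, 2-aligned)
54..55  b  (1B, 1-aligned)
55..56  -- padding (1B)
56..60  e  (4B, 2-aligned)
60..64  d  (4B, 2-aligned)
64..72  f  (8B, 2-aligned)
72..80  h  (8B, 2-aligned)
80..93  c  (13B, 1-aligned)
93..94  -- tail padding (1B)
sizeof = 94, alignof = 2
data bytes 92, size 94 → padding 2

2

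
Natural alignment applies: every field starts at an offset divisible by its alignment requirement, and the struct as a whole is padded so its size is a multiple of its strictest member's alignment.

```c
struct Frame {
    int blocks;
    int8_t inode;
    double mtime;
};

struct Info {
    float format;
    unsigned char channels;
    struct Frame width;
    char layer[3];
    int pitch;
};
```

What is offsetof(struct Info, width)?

8

Frame: blocks at 0 (size 4, align 4) → ends 4; inode at 4 (size 1, align 1) → ends 5; pad 3 to align 8 for mtime; mtime at 8 (size 8, align 8) → ends 16; total 16 bytes, alignment 8
format at 0 (size 4, align 4) → ends 4
channels at 4 (size 1, align 1) → ends 5
pad 3 to align 8 for width
width at 8 (size 16, align 8) → ends 24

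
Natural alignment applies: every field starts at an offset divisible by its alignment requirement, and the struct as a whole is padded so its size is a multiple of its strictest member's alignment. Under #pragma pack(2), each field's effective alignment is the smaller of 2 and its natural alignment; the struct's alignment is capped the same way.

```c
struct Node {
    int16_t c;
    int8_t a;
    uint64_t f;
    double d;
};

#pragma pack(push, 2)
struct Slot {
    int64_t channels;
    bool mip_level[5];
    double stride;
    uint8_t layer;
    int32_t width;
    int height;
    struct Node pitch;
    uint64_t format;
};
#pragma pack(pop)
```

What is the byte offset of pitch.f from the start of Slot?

40

Node: c at 0 (size 2, align 2) → ends 2; a at 2 (size 1, align 1) → ends 3; pad 5 to align 8 for f; f at 8 (size 8, align 8) → ends 16; d at 16 (size 8, align 8) → ends 24; total 24 bytes, alignment 8
channels at 0 (size 8, align 2) → ends 8
mip_level at 8 (size 5, align 1) → ends 13
pad 1 to align 2 for stride
stride at 14 (size 8, align 2) → ends 22
layer at 22 (size 1, align 1) → ends 23
pad 1 to align 2 for width
width at 24 (size 4, align 2) → ends 28
height at 28 (size 4, align 2) → ends 32
pitch at 32 (size 24, align 2) → ends 56
within Node: f at 8
32 + 8 = 40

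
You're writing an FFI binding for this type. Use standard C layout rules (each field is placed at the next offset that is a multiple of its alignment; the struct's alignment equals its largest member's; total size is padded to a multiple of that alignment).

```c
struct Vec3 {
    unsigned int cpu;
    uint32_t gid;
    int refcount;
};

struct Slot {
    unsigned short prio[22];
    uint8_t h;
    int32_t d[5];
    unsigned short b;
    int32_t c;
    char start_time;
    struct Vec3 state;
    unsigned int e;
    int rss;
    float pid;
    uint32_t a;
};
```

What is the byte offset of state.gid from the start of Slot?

Vec3: 0..4  cpu  (4B, 4-aligned); 4..8  gid  (4B, 4-aligned); 8..12  refcount  (4B, 4-aligned); sizeof = 12, alignof = 4
0..44  prio  (44B, 2-aligned)
44..45  h  (1B, 1-aligned)
45..48  -- padding (3B)
48..68  d  (20B, 4-aligned)
68..70  b  (2B, 2-aligned)
70..72  -- padding (2B)
72..76  c  (4B, 4-aligned)
76..77  start_time  (1B, 1-aligned)
77..80  -- padding (3B)
80..92  state  (12B, 4-aligned)
within Vec3: gid at 4
80 + 4 = 84

84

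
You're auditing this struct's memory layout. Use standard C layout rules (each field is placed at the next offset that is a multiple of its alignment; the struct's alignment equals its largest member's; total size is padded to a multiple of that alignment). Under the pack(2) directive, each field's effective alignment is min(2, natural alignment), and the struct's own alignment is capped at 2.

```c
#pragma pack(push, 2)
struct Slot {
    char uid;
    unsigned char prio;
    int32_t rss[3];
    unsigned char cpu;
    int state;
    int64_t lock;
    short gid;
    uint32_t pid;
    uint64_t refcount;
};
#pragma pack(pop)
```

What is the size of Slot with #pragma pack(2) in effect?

42

@0: uid [1B, align 1] → 1
@1: prio [1B, align 1] → 2
@2: rss [12B, align 2] → 14
@14: cpu [1B, align 1] → 15
+1 pad (align 2)
@16: state [4B, align 2] → 20
@20: lock [8B, align 2] → 28
@28: gid [2B, align 2] → 30
@30: pid [4B, align 2] → 34
@34: refcount [8B, align 2] → 42
size 42, align 2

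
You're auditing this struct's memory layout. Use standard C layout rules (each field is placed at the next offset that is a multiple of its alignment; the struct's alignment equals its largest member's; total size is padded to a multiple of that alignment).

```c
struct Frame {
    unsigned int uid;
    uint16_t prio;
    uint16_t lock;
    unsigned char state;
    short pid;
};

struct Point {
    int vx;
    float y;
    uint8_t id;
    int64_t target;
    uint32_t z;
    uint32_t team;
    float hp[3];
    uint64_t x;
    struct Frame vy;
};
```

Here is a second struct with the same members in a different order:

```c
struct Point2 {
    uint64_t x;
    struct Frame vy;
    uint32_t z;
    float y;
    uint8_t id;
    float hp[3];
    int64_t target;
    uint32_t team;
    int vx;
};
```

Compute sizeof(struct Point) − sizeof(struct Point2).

8

Frame: @0: uid [4B, align 4] → 4; @4: prio [2B, align 2] → 6; @6: lock [2B, align 2] → 8; @8: state [1B, align 1] → 9; +1 pad (align 2); @10: pid [2B, align 2] → 12; size 12, align 4
@0: vx [4B, align 4] → 4
@4: y [4B, align 4] → 8
@8: id [1B, align 1] → 9
+7 pad (align 8)
@16: target [8B, align 8] → 24
@24: z [4B, align 4] → 28
@28: team [4B, align 4] → 32
@32: hp [12B, align 4] → 44
+4 pad (align 8)
@48: x [8B, align 8] → 56
@56: vy [12B, align 4] → 68
+4 tail pad (align 8)
size 72, align 8
— Point2 —
@0: x [8B, align 8] → 8
@8: vy [12B, align 4] → 20
@20: z [4B, align 4] → 24
@24: y [4B, align 4] → 28
@28: id [1B, align 1] → 29
+3 pad (align 4)
@32: hp [12B, align 4] → 44
+4 pad (align 8)
@48: target [8B, align 8] → 56
@56: team [4B, align 4] → 60
@60: vx [4B, align 4] → 64
size 64, align 8
72 − 64 = 8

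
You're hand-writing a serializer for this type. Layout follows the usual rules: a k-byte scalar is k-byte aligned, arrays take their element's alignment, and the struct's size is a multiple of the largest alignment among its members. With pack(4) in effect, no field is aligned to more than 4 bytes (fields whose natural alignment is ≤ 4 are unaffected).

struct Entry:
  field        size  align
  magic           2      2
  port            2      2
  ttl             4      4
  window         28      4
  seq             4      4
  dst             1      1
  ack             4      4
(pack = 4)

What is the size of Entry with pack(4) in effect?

magic at 0 (size 2, align 2) → ends 2
port at 2 (size 2, align 2) → ends 4
ttl at 4 (size 4, align 4) → ends 8
window at 8 (size 28, align 4) → ends 36
seq at 36 (size 4, align 4) → ends 40
dst at 40 (size 1, align 1) → ends 41
pad 3 to align 4 for ack
ack at 44 (size 4, align 4) → ends 48
total 48 bytes, alignment 4

48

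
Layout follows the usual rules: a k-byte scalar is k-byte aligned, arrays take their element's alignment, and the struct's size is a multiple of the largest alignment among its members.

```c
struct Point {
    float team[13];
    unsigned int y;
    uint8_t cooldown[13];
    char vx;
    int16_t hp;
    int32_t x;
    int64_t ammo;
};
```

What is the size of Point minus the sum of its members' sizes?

@0: team [52B, align 4] → 52
@52: y [4B, align 4] → 56
@56: cooldown [13B, align 1] → 69
@69: vx [1B, align 1] → 70
@70: hp [2B, align 2] → 72
@72: x [4B, align 4] → 76
+4 pad (align 8)
@80: ammo [8B, align 8] → 88
size 88, align 8
data bytes 84, size 88 → padding 4

4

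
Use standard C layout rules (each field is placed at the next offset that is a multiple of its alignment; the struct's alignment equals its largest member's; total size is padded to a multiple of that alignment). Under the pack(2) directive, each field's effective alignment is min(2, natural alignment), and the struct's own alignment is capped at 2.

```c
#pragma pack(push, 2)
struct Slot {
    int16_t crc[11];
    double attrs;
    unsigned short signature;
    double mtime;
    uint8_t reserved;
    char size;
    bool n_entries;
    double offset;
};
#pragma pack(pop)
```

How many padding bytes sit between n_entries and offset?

@0: crc [22B, align 2] → 22
@22: attrs [8B, align 2] → 30
@30: signature [2B, align 2] → 32
@32: mtime [8B, align 2] → 40
@40: reserved [1B, align 1] → 41
@41: size [1B, align 1] → 42
@42: n_entries [1B, align 1] → 43
+1 pad (align 2)
@44: offset [8B, align 2] → 52

1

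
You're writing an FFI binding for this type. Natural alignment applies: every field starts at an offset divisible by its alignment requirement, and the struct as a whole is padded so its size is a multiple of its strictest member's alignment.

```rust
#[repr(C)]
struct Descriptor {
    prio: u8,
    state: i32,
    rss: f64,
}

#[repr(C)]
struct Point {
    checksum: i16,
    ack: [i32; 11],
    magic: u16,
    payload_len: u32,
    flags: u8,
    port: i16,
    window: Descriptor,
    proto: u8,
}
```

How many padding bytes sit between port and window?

4

Descriptor: 0..1  prio  (1B, 1-aligned); 1..4  -- padding (3B); 4..8  state  (4B, 4-aligned); 8..16  rss  (8B, 8-aligned); sizeof = 16, alignof = 8
0..2  checksum  (2B, 2-aligned)
2..4  -- padding (2B)
4..48  ack  (44B, 4-aligned)
48..50  magic  (2B, 2-aligned)
50..52  -- padding (2B)
52..56  payload_len  (4B, 4-aligned)
56..57  flags  (1B, 1-aligned)
57..58  -- padding (1B)
58..60  port  (2B, 2-aligned)
60..64  -- padding (4B)
64..80  window  (16B, 8-aligned)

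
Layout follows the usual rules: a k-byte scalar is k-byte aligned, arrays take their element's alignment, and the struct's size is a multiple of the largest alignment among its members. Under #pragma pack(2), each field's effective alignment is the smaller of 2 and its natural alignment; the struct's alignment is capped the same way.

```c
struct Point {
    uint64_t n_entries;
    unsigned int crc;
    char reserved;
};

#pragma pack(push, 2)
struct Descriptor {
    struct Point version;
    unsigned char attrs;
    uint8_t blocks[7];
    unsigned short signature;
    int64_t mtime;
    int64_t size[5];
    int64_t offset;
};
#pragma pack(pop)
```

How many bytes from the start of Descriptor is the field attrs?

16

Point: 0..8  n_entries  (8B, 8-aligned); 8..12  crc  (4B, 4-aligned); 12..13  reserved  (1B, 1-aligned); 13..16  -- tail padding (3B); sizeof = 16, alignof = 8
0..16  version  (16B, 2-aligned)
16..17  attrs  (1B, 1-aligned)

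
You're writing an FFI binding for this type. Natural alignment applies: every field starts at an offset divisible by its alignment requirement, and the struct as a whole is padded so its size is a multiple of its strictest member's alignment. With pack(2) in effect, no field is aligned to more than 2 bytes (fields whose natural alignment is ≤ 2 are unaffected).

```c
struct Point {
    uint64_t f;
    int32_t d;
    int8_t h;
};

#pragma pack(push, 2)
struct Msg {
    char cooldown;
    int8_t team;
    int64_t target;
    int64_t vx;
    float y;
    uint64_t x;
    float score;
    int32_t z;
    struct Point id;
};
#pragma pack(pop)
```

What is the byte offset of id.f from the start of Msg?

38

Point: @0: f [8B, align 8] → 8; @8: d [4B, align 4] → 12; @12: h [1B, align 1] → 13; +3 tail pad (align 8); size 16, align 8
@0: cooldown [1B, align 1] → 1
@1: team [1B, align 1] → 2
@2: target [8B, align 2] → 10
@10: vx [8B, align 2] → 18
@18: y [4B, align 2] → 22
@22: x [8B, align 2] → 30
@30: score [4B, align 2] → 34
@34: z [4B, align 2] → 38
@38: id [16B, align 2] → 54
within Point: f at 0
38 + 0 = 38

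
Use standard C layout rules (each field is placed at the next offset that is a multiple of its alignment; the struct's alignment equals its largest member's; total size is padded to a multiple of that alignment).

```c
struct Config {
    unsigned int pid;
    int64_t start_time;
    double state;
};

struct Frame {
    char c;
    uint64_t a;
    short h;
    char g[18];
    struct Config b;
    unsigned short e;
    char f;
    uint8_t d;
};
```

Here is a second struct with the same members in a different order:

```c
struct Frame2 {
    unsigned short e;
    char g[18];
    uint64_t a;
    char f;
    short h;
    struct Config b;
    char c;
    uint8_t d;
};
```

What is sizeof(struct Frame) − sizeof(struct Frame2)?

0

Config: 0..4  pid  (4B, 4-aligned); 4..8  -- padding (4B); 8..16  start_time  (8B, 8-aligned); 16..24  state  (8B, 8-aligned); sizeof = 24, alignof = 8
0..1  c  (1B, 1-aligned)
1..8  -- padding (7B)
8..16  a  (8B, 8-aligned)
16..18  h  (2B, 2-aligned)
18..36  g  (18B, 1-aligned)
36..40  -- padding (4B)
40..64  b  (24B, 8-aligned)
64..66  e  (2B, 2-aligned)
66..67  f  (1B, 1-aligned)
67..68  d  (1B, 1-aligned)
68..72  -- tail padding (4B)
sizeof = 72, alignof = 8
— Frame2 —
0..2  e  (2B, 2-aligned)
2..20  g  (18B, 1-aligned)
20..24  -- padding (4B)
24..32  a  (8B, 8-aligned)
32..33  f  (1B, 1-aligned)
33..34  -- padding (1B)
34..36  h  (2B, 2-aligned)
36..40  -- padding (4B)
40..64  b  (24B, 8-aligned)
64..65  c  (1B, 1-aligned)
65..66  d  (1B, 1-aligned)
66..72  -- tail padding (6B)
sizeof = 72, alignof = 8
72 − 72 = 0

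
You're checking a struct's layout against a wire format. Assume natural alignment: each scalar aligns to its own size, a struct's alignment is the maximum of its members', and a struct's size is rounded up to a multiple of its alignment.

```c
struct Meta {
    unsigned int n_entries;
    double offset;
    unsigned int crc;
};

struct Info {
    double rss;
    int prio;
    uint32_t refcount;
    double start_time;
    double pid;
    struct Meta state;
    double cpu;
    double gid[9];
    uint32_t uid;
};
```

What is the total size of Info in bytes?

Meta: 0..4  n_entries  (4B, 4-aligned); 4..8  -- padding (4B); 8..16  offset  (8B, 8-aligned); 16..20  crc  (4B, 4-aligned); 20..24  -- tail padding (4B); sizeof = 24, alignof = 8
0..8  rss  (8B, 8-aligned)
8..12  prio  (4B, 4-aligned)
12..16  refcount  (4B, 4-aligned)
16..24  start_time  (8B, 8-aligned)
24..32  pid  (8B, 8-aligned)
32..56  state  (24B, 8-aligned)
56..64  cpu  (8B, 8-aligned)
64..136  gid  (72B, 8-aligned)
136..140  uid  (4B, 4-aligned)
140..144  -- tail padding (4B)
sizeof = 144, alignof = 8

144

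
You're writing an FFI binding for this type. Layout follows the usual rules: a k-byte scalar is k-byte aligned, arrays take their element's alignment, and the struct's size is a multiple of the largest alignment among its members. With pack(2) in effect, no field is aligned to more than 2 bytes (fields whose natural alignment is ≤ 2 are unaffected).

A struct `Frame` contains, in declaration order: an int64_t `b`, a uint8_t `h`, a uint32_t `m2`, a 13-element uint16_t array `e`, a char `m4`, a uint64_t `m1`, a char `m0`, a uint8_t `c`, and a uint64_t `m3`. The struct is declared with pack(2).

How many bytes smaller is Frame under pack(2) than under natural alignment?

natural layout:
  0..8  b  (8B, 8-aligned)
  8..9  h  (1B, 1-aligned)
  9..12  -- padding (3B)
  12..16  m2  (4B, 4-aligned)
  16..42  e  (26B, 2-aligned)
  42..43  m4  (1B, 1-aligned)
  43..48  -- padding (5B)
  48..56  m1  (8B, 8-aligned)
  56..57  m0  (1B, 1-aligned)
  57..58  c  (1B, 1-aligned)
  58..64  -- padding (6B)
  64..72  m3  (8B, 8-aligned)
  sizeof = 72, alignof = 8
packed(2) layout:
  0..8  b  (8B, 2-aligned)
  8..9  h  (1B, 1-aligned)
  9..10  -- padding (1B)
  10..14  m2  (4B, 2-aligned)
  14..40  e  (26B, 2-aligned)
  40..41  m4  (1B, 1-aligned)
  41..42  -- padding (1B)
  42..50  m1  (8B, 2-aligned)
  50..51  m0  (1B, 1-aligned)
  51..52  c  (1B, 1-aligned)
  52..60  m3  (8B, 2-aligned)
  sizeof = 60, alignof = 2
72 − 60 = 12

12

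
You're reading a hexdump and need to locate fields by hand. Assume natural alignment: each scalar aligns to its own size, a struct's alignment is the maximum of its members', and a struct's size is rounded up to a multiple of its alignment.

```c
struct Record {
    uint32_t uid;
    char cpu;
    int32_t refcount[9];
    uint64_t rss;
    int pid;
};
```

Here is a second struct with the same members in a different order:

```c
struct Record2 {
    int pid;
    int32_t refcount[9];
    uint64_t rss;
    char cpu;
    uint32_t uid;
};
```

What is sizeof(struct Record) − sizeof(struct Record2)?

8

@0: uid [4B, align 4] → 4
@4: cpu [1B, align 1] → 5
+3 pad (align 4)
@8: refcount [36B, align 4] → 44
+4 pad (align 8)
@48: rss [8B, align 8] → 56
@56: pid [4B, align 4] → 60
+4 tail pad (align 8)
size 64, align 8
— Record2 —
@0: pid [4B, align 4] → 4
@4: refcount [36B, align 4] → 40
@40: rss [8B, align 8] → 48
@48: cpu [1B, align 1] → 49
+3 pad (align 4)
@52: uid [4B, align 4] → 56
size 56, align 8
64 − 56 = 8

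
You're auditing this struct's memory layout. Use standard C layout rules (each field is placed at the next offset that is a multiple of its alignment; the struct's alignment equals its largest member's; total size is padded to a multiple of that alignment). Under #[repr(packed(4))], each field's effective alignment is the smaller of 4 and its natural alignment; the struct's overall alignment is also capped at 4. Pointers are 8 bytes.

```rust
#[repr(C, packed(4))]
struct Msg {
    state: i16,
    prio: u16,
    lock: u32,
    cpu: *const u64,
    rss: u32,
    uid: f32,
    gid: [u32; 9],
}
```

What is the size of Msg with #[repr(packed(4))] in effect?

60

state at 0 (size 2, align 2) → ends 2
prio at 2 (size 2, align 2) → ends 4
lock at 4 (size 4, align 4) → ends 8
cpu at 8 (size 8, align 4) → ends 16
rss at 16 (size 4, align 4) → ends 20
uid at 20 (size 4, align 4) → ends 24
gid at 24 (size 36, align 4) → ends 60
total 60 bytes, alignment 4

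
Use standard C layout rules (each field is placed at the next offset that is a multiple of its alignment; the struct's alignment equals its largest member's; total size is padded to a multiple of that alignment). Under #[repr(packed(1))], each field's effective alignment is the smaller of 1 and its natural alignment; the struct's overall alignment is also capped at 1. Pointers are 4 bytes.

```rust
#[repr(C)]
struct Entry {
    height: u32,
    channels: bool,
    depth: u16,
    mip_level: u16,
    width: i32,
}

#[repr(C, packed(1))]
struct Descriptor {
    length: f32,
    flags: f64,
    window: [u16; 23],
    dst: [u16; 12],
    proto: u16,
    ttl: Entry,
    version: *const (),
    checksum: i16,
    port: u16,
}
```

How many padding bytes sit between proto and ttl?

Entry: 0..4  height  (4B, 4-aligned); 4..5  channels  (1B, 1-aligned); 5..6  -- padding (1B); 6..8  depth  (2B, 2-aligned); 8..10  mip_level  (2B, 2-aligned); 10..12  -- padding (2B); 12..16  width  (4B, 4-aligned); sizeof = 16, alignof = 4
0..4  length  (4B, 1-aligned)
4..12  flags  (8B, 1-aligned)
12..58  window  (46B, 1-aligned)
58..82  dst  (24B, 1-aligned)
82..84  proto  (2B, 1-aligned)
84..100  ttl  (16B, 1-aligned)

0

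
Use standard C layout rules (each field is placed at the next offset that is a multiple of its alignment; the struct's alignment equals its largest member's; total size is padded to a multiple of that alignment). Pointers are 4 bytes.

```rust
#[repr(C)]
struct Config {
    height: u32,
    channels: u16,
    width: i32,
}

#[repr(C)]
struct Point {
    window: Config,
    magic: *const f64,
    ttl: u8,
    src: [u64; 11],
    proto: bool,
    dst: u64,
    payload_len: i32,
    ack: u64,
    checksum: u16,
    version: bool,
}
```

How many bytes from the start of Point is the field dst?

120

Config: 0..4  height  (4B, 4-aligned); 4..6  channels  (2B, 2-aligned); 6..8  -- padding (2B); 8..12  width  (4B, 4-aligned); sizeof = 12, alignof = 4
0..12  window  (12B, 4-aligned)
12..16  magic  (4B, 4-aligned)
16..17  ttl  (1B, 1-aligned)
17..24  -- padding (7B)
24..112  src  (88B, 8-aligned)
112..113  proto  (1B, 1-aligned)
113..120  -- padding (7B)
120..128  dst  (8B, 8-aligned)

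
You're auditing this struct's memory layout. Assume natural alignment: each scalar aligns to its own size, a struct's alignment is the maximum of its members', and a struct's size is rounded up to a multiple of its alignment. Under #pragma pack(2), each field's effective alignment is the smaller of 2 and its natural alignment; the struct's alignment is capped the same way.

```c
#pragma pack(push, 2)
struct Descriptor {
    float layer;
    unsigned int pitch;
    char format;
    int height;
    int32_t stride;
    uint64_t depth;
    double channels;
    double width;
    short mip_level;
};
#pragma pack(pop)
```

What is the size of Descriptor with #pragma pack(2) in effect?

44

layer at 0 (size 4, align 2) → ends 4
pitch at 4 (size 4, align 2) → ends 8
format at 8 (size 1, align 1) → ends 9
pad 1 to align 2 for height
height at 10 (size 4, align 2) → ends 14
stride at 14 (size 4, align 2) → ends 18
depth at 18 (size 8, align 2) → ends 26
channels at 26 (size 8, align 2) → ends 34
width at 34 (size 8, align 2) → ends 42
mip_level at 42 (size 2, align 2) → ends 44
total 44 bytes, alignment 2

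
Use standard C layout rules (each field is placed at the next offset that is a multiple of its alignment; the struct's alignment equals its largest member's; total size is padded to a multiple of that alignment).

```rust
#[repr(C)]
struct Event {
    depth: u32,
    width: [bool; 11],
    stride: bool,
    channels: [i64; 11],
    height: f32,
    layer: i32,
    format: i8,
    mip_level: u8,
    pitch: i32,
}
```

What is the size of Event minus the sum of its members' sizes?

2

@0: depth [4B, align 4] → 4
@4: width [11B, align 1] → 15
@15: stride [1B, align 1] → 16
@16: channels [88B, align 8] → 104
@104: height [4B, align 4] → 108
@108: layer [4B, align 4] → 112
@112: format [1B, align 1] → 113
@113: mip_level [1B, align 1] → 114
+2 pad (align 4)
@116: pitch [4B, align 4] → 120
size 120, align 8
data bytes 118, size 120 → padding 2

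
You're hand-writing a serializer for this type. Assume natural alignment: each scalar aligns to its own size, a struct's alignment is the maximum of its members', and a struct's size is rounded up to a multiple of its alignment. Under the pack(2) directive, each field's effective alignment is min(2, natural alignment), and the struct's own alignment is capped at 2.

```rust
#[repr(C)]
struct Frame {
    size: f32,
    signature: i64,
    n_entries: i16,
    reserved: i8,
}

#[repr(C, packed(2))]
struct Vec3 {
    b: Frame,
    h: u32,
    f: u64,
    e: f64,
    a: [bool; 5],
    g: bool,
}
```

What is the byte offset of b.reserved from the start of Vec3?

18

Frame: @0: size [4B, align 4] → 4; +4 pad (align 8); @8: signature [8B, align 8] → 16; @16: n_entries [2B, align 2] → 18; @18: reserved [1B, align 1] → 19; +5 tail pad (align 8); size 24, align 8
@0: b [24B, align 2] → 24
within Frame: reserved at 18
0 + 18 = 18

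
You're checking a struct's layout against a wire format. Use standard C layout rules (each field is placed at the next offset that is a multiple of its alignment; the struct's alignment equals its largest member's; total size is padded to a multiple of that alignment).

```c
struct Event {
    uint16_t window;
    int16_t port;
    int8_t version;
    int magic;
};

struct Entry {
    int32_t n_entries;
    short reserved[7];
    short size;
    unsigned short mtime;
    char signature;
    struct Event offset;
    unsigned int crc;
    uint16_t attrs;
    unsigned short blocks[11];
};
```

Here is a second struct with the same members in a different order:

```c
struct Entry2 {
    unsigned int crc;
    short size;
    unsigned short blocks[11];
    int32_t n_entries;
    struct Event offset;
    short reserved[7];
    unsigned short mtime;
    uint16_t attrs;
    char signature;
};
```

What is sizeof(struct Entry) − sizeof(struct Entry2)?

Event: window at 0 (size 2, align 2) → ends 2; port at 2 (size 2, align 2) → ends 4; version at 4 (size 1, align 1) → ends 5; pad 3 to align 4 for magic; magic at 8 (size 4, align 4) → ends 12; total 12 bytes, alignment 4
n_entries at 0 (size 4, align 4) → ends 4
reserved at 4 (size 14, align 2) → ends 18
size at 18 (size 2, align 2) → ends 20
mtime at 20 (size 2, align 2) → ends 22
signature at 22 (size 1, align 1) → ends 23
pad 1 to align 4 for offset
offset at 24 (size 12, align 4) → ends 36
crc at 36 (size 4, align 4) → ends 40
attrs at 40 (size 2, align 2) → ends 42
blocks at 42 (size 22, align 2) → ends 64
total 64 bytes, alignment 4
— Entry2 —
crc at 0 (size 4, align 4) → ends 4
size at 4 (size 2, align 2) → ends 6
blocks at 6 (size 22, align 2) → ends 28
n_entries at 28 (size 4, align 4) → ends 32
offset at 32 (size 12, align 4) → ends 44
reserved at 44 (size 14, align 2) → ends 58
mtime at 58 (size 2, align 2) → ends 60
attrs at 60 (size 2, align 2) → ends 62
signature at 62 (size 1, align 1) → ends 63
tail pad 1 to reach multiple of 4
total 64 bytes, alignment 4
64 − 64 = 0

0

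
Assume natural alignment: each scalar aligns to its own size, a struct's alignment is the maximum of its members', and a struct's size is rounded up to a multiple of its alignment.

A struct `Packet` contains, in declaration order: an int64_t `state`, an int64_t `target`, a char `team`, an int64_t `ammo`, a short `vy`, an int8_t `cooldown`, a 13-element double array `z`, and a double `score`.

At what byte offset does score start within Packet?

@0: state [8B, align 8] → 8
@8: target [8B, align 8] → 16
@16: team [1B, align 1] → 17
+7 pad (align 8)
@24: ammo [8B, align 8] → 32
@32: vy [2B, align 2] → 34
@34: cooldown [1B, align 1] → 35
+5 pad (align 8)
@40: z [104B, align 8] → 144
@144: score [8B, align 8] → 152

144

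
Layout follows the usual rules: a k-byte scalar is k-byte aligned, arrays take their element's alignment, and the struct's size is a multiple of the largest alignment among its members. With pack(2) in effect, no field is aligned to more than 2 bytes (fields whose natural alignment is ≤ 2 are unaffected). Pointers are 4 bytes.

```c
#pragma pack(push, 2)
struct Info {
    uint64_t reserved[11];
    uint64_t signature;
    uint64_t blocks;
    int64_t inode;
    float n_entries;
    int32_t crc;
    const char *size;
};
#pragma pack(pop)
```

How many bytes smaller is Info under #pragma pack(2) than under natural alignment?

natural layout:
  0..88  reserved  (88B, 8-aligned)
  88..96  signature  (8B, 8-aligned)
  96..104  blocks  (8B, 8-aligned)
  104..112  inode  (8B, 8-aligned)
  112..116  n_entries  (4B, 4-aligned)
  116..120  crc  (4B, 4-aligned)
  120..124  size  (4B, 4-aligned)
  124..128  -- tail padding (4B)
  sizeof = 128, alignof = 8
packed(2) layout:
  0..88  reserved  (88B, 2-aligned)
  88..96  signature  (8B, 2-aligned)
  96..104  blocks  (8B, 2-aligned)
  104..112  inode  (8B, 2-aligned)
  112..116  n_entries  (4B, 2-aligned)
  116..120  crc  (4B, 2-aligned)
  120..124  size  (4B, 2-aligned)
  sizeof = 124, alignof = 2
128 − 124 = 4

4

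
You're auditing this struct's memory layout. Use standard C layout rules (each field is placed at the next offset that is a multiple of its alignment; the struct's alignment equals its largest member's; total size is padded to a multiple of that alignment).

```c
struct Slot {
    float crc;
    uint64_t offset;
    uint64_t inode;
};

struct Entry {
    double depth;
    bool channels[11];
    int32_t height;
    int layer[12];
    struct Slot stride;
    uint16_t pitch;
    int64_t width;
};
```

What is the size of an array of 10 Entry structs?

Slot: 0..4  crc  (4B, 4-aligned); 4..8  -- padding (4B); 8..16  offset  (8B, 8-aligned); 16..24  inode  (8B, 8-aligned); sizeof = 24, alignof = 8
0..8  depth  (8B, 8-aligned)
8..19  channels  (11B, 1-aligned)
19..20  -- padding (1B)
20..24  height  (4B, 4-aligned)
24..72  layer  (48B, 4-aligned)
72..96  stride  (24B, 8-aligned)
96..98  pitch  (2B, 2-aligned)
98..104  -- padding (6B)
104..112  width  (8B, 8-aligned)
sizeof = 112, alignof = 8
array of 10: 10 × 112 = 1120

1120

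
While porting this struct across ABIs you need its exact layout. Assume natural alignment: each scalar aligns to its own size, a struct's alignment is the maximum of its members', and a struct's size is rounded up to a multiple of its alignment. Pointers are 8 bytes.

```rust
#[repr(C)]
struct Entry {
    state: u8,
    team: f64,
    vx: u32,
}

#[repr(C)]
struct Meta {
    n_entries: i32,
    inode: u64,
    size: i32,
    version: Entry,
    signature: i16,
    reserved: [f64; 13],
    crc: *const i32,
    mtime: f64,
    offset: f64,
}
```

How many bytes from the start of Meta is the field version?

24

Entry: @0: state [1B, align 1] → 1; +7 pad (align 8); @8: team [8B, align 8] → 16; @16: vx [4B, align 4] → 20; +4 tail pad (align 8); size 24, align 8
@0: n_entries [4B, align 4] → 4
+4 pad (align 8)
@8: inode [8B, align 8] → 16
@16: size [4B, align 4] → 20
+4 pad (align 8)
@24: version [24B, align 8] → 48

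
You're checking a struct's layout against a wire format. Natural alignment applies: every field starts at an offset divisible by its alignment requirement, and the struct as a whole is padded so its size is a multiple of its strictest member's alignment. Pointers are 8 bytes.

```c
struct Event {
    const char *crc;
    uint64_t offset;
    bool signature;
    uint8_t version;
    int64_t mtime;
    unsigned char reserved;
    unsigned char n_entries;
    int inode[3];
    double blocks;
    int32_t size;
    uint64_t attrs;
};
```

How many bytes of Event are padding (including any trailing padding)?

12

crc at 0 (size 8, align 8) → ends 8
offset at 8 (size 8, align 8) → ends 16
signature at 16 (size 1, align 1) → ends 17
version at 17 (size 1, align 1) → ends 18
pad 6 to align 8 for mtime
mtime at 24 (size 8, align 8) → ends 32
reserved at 32 (size 1, align 1) → ends 33
n_entries at 33 (size 1, align 1) → ends 34
pad 2 to align 4 for inode
inode at 36 (size 12, align 4) → ends 48
blocks at 48 (size 8, align 8) → ends 56
size at 56 (size 4, align 4) → ends 60
pad 4 to align 8 for attrs
attrs at 64 (size 8, align 8) → ends 72
total 72 bytes, alignment 8
data bytes 60, size 72 → padding 12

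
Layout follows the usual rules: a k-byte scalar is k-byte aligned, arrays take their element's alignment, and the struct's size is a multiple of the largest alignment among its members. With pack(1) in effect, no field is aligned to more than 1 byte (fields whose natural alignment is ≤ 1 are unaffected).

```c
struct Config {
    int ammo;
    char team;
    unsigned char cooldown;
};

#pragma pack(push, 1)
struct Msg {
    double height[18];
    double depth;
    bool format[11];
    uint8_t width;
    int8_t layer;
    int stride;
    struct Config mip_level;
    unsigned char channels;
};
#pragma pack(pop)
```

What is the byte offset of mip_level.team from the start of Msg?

Config: @0: ammo [4B, align 4] → 4; @4: team [1B, align 1] → 5; @5: cooldown [1B, align 1] → 6; +2 tail pad (align 4); size 8, align 4
@0: height [144B, align 1] → 144
@144: depth [8B, align 1] → 152
@152: format [11B, align 1] → 163
@163: width [1B, align 1] → 164
@164: layer [1B, align 1] → 165
@165: stride [4B, align 1] → 169
@169: mip_level [8B, align 1] → 177
within Config: team at 4
169 + 4 = 173

173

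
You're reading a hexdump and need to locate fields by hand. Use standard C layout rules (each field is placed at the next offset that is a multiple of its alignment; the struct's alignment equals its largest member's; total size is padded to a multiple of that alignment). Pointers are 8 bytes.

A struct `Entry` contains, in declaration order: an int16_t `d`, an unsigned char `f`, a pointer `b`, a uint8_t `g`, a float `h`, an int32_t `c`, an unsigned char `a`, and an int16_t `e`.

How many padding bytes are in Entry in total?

9

@0: d [2B, align 2] → 2
@2: f [1B, align 1] → 3
+5 pad (align 8)
@8: b [8B, align 8] → 16
@16: g [1B, align 1] → 17
+3 pad (align 4)
@20: h [4B, align 4] → 24
@24: c [4B, align 4] → 28
@28: a [1B, align 1] → 29
+1 pad (align 2)
@30: e [2B, align 2] → 32
size 32, align 8
data bytes 23, size 32 → padding 9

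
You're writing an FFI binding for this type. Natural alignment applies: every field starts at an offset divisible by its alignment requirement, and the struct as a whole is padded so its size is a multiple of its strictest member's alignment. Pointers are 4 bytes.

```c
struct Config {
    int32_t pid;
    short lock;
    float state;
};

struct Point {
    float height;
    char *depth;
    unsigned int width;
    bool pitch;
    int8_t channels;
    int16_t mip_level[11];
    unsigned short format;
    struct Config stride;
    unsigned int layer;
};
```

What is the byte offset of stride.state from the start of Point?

Config: @0: pid [4B, align 4] → 4; @4: lock [2B, align 2] → 6; +2 pad (align 4); @8: state [4B, align 4] → 12; size 12, align 4
@0: height [4B, align 4] → 4
@4: depth [4B, align 4] → 8
@8: width [4B, align 4] → 12
@12: pitch [1B, align 1] → 13
@13: channels [1B, align 1] → 14
@14: mip_level [22B, align 2] → 36
@36: format [2B, align 2] → 38
+2 pad (align 4)
@40: stride [12B, align 4] → 52
within Config: state at 8
40 + 8 = 48

48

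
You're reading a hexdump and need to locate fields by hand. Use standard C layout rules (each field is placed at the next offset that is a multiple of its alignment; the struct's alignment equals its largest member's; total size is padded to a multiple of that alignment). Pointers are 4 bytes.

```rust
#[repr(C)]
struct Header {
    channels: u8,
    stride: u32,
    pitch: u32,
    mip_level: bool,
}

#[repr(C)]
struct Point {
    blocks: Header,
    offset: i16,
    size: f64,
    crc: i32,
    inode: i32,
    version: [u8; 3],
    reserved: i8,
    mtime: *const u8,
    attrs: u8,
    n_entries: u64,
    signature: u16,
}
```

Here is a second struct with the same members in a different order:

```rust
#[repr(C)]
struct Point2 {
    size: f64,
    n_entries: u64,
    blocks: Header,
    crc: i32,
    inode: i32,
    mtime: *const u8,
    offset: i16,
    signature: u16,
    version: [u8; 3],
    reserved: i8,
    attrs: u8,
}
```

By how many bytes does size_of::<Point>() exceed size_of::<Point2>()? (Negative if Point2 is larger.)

16

Header: 0..1  channels  (1B, 1-aligned); 1..4  -- padding (3B); 4..8  stride  (4B, 4-aligned); 8..12  pitch  (4B, 4-aligned); 12..13  mip_level  (1B, 1-aligned); 13..16  -- tail padding (3B); sizeof = 16, alignof = 4
0..16  blocks  (16B, 4-aligned)
16..18  offset  (2B, 2-aligned)
18..24  -- padding (6B)
24..32  size  (8B, 8-aligned)
32..36  crc  (4B, 4-aligned)
36..40  inode  (4B, 4-aligned)
40..43  version  (3B, 1-aligned)
43..44  reserved  (1B, 1-aligned)
44..48  mtime  (4B, 4-aligned)
48..49  attrs  (1B, 1-aligned)
49..56  -- padding (7B)
56..64  n_entries  (8B, 8-aligned)
64..66  signature  (2B, 2-aligned)
66..72  -- tail padding (6B)
sizeof = 72, alignof = 8
— Point2 —
0..8  size  (8B, 8-aligned)
8..16  n_entries  (8B, 8-aligned)
16..32  blocks  (16B, 4-aligned)
32..36  crc  (4B, 4-aligned)
36..40  inode  (4B, 4-aligned)
40..44  mtime  (4B, 4-aligned)
44..46  offset  (2B, 2-aligned)
46..48  signature  (2B, 2-aligned)
48..51  version  (3B, 1-aligned)
51..52  reserved  (1B, 1-aligned)
52..53  attrs  (1B, 1-aligned)
53..56  -- tail padding (3B)
sizeof = 56, alignof = 8
72 − 56 = 16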